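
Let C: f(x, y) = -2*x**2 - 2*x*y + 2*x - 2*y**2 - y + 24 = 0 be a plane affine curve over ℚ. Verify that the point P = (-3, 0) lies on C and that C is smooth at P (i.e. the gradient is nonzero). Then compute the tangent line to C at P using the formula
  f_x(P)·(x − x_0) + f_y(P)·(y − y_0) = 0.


Tangent line at P: 14*x + 5*y + 42 = 0.

Step 1: f(-3, 0) = 0, so P lies on C.
Step 2: partial derivatives
  f_x(x, y) = -4*x - 2*y + 2, f_y(x, y) = -2*x - 4*y - 1.
  f_x(P) = 14, f_y(P) = 5 (gradient nonzero, so P is smooth).
Step 3: tangent line at P: 14·(x − -3) + 5·(y − 0) = 0.
Expanding: 14*x + 5*y + 42 = 0.


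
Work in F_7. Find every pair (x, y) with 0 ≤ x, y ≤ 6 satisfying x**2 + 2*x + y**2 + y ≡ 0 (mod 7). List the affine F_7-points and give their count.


Affine F_7-points: {(0, 0), (0, 6), (2, 2), (2, 4), (3, 2), (3, 4), (5, 0), (5, 6)}; count = 8.

For each of the 49 pairs (x, y) ∈ F_7², evaluate f(x, y) mod 7. Record the zeros.
  x = 0: [0↦0, 1↦2, 2↦6, 3↦5, 4↦6, 5↦2, 6↦0]  zeros at y ∈ {0, 6}
  x = 1: [0↦3, 1↦5, 2↦2, 3↦1, 4↦2, 5↦5, 6↦3]  zeros at y ∈ ∅
  x = 2: [0↦1, 1↦3, 2↦0, 3↦6, 4↦0, 5↦3, 6↦1]  zeros at y ∈ {2, 4}
  x = 3: [0↦1, 1↦3, 2↦0, 3↦6, 4↦0, 5↦3, 6↦1]  zeros at y ∈ {2, 4}
  x = 4: [0↦3, 1↦5, 2↦2, 3↦1, 4↦2, 5↦5, 6↦3]  zeros at y ∈ ∅
  x = 5: [0↦0, 1↦2, 2↦6, 3↦5, 4↦6, 5↦2, 6↦0]  zeros at y ∈ {0, 6}
  x = 6: [0↦6, 1↦1, 2↦5, 3↦4, 4↦5, 5↦1, 6↦6]  zeros at y ∈ ∅
Collecting zeros: affine points = {(0, 0), (0, 6), (2, 2), (2, 4), (3, 2), (3, 4), (5, 0), (5, 6)}.
Total count |C(F_7)_aff| = 8.


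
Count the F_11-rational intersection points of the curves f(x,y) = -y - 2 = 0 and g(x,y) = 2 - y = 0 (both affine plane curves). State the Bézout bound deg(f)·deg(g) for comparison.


Common zeros: ∅; count = 0; Bézout bound = 1.

deg(f) = 1, deg(g) = 1, so Bézout bound = 1.
Scan x ∈ F_11. For each x, list the y ∈ F_11 with f(x, y) ≡ 0 and those with g(x, y) ≡ 0 (mod 11); the common zeros in that column are the intersection.
  x = 0: f ≡ 0 at y ∈ {9}; g ≡ 0 at y ∈ {2}; common: ∅.
  x = 1: f ≡ 0 at y ∈ {9}; g ≡ 0 at y ∈ {2}; common: ∅.
  x = 2: f ≡ 0 at y ∈ {9}; g ≡ 0 at y ∈ {2}; common: ∅.
  x = 3: f ≡ 0 at y ∈ {9}; g ≡ 0 at y ∈ {2}; common: ∅.
  x = 4: f ≡ 0 at y ∈ {9}; g ≡ 0 at y ∈ {2}; common: ∅.
  x = 5: f ≡ 0 at y ∈ {9}; g ≡ 0 at y ∈ {2}; common: ∅.
  x = 6: f ≡ 0 at y ∈ {9}; g ≡ 0 at y ∈ {2}; common: ∅.
  x = 7: f ≡ 0 at y ∈ {9}; g ≡ 0 at y ∈ {2}; common: ∅.
  x = 8: f ≡ 0 at y ∈ {9}; g ≡ 0 at y ∈ {2}; common: ∅.
  x = 9: f ≡ 0 at y ∈ {9}; g ≡ 0 at y ∈ {2}; common: ∅.
  x = 10: f ≡ 0 at y ∈ {9}; g ≡ 0 at y ∈ {2}; common: ∅.
Collecting: common zeros = ∅, so the count is 0.
Comparison with the Bézout bound: 0 ≤ 1 = deg(f)·deg(g), as expected for curves with no common component (the affine F_11-count falls short of the bound because intersections may lie at infinity, over extension fields, or carry multiplicity).


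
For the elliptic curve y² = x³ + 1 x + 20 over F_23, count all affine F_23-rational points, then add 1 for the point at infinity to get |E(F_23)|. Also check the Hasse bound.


Affine points = {(3, 2), (3, 21), (5, 9), (5, 14), (6, 9), (6, 14), (7, 5), (7, 18), (10, 8), (10, 15), (12, 9), (12, 14), (14, 8), (14, 15), (15, 11), (15, 12), (20, 6), (20, 17), (22, 8), (22, 15)}; affine count = 20; |E(F_23)| = 21.

Discriminant check: Δ ∝ 4a³ + 27b² = 4·1³ + 27·20² = 4·1 + 27·400 ≡ 17 (mod 23). Nonzero ⇒ E is nonsingular.
For each x ∈ F_23, compute rhs = x³ + 1·x + 20 mod 23, then count y ∈ F_23 with y² ≡ rhs.
  x = 0: rhs = 20, matching y values: none (0 points).
  x = 1: rhs = 22, matching y values: none (0 points).
  x = 2: rhs = 7, matching y values: none (0 points).
  x = 3: rhs = 4, matching y values: 2, 21 (2 points).
  x = 4: rhs = 19, matching y values: none (0 points).
  x = 5: rhs = 12, matching y values: 9, 14 (2 points).
  x = 6: rhs = 12, matching y values: 9, 14 (2 points).
  x = 7: rhs = 2, matching y values: 5, 18 (2 points).
  x = 8: rhs = 11, matching y values: none (0 points).
  x = 9: rhs = 22, matching y values: none (0 points).
  x = 10: rhs = 18, matching y values: 8, 15 (2 points).
  x = 11: rhs = 5, matching y values: none (0 points).
  x = 12: rhs = 12, matching y values: 9, 14 (2 points).
  x = 13: rhs = 22, matching y values: none (0 points).
  x = 14: rhs = 18, matching y values: 8, 15 (2 points).
  x = 15: rhs = 6, matching y values: 11, 12 (2 points).
  x = 16: rhs = 15, matching y values: none (0 points).
  x = 17: rhs = 5, matching y values: none (0 points).
  x = 18: rhs = 5, matching y values: none (0 points).
  x = 19: rhs = 21, matching y values: none (0 points).
  x = 20: rhs = 13, matching y values: 6, 17 (2 points).
  x = 21: rhs = 10, matching y values: none (0 points).
  x = 22: rhs = 18, matching y values: 8, 15 (2 points).
Total affine count: 20.
Full point count |E(F_23)| = 20 + 1 = 21.
Hasse bound: |21 − (23+1)| = |-3| = 3 ≤ 2√23 ≈ 9.5917 ✓.


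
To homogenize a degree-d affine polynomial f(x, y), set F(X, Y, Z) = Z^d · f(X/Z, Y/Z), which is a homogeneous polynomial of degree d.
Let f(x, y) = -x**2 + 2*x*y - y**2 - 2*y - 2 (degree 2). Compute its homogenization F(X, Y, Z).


F(X, Y, Z) = -X**2 + 2*X*Y - Y**2 - 2*Y*Z - 2*Z**2

deg(f) = 2.
Substitute x = X/Z, y = Y/Z into f, then multiply by Z^2.
  monomial -1·x^2·y^0 ↦ -1·X^2·Y^0·Z^0.
  monomial 2·x^1·y^1 ↦ 2·X^1·Y^1·Z^0.
  monomial -1·x^0·y^2 ↦ -1·X^0·Y^2·Z^0.
  monomial -2·x^0·y^1 ↦ -2·X^0·Y^1·Z^1.
  monomial -2·x^0·y^0 ↦ -2·X^0·Y^0·Z^2.
Collecting: F(X, Y, Z) = -X**2 + 2*X*Y - Y**2 - 2*Y*Z - 2*Z**2.


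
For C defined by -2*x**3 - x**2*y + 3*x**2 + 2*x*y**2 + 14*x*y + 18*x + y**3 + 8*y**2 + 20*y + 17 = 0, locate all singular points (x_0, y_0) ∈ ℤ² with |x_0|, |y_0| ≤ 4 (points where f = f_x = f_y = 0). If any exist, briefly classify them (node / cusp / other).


Singular points: {(1, -3)}; classification: cusp.

Compute partial derivatives:
  f_x = -6*x**2 - 2*x*y + 6*x + 2*y**2 + 14*y + 18.
  f_y = -x**2 + 4*x*y + 14*x + 3*y**2 + 16*y + 20.
Scan x_0 ∈ {−4, ..., 4}. For each x_0, f_y(x_0, y) is a polynomial in y; find its integer roots y ∈ {−4, ..., 4}, then test f_x and f at those candidates.
  x = -4: f_y(-4, y) = 3*y**2 - 52; no integer root y with |y| ≤ 4.
  x = -3: f_y(-3, y) = 3*y**2 + 4*y - 31; no integer root y with |y| ≤ 4.
  x = -2: f_y(-2, y) = 3*y**2 + 8*y - 12; no integer root y with |y| ≤ 4.
  x = -1: f_y(-1, y) = 3*y**2 + 12*y + 5; no integer root y with |y| ≤ 4.
  x = 0: f_y(0, y) = 3*y**2 + 16*y + 20; vanishes at y ∈ {-2}. (0, -2): f_x = -2 ≠ 0.
  x = 1: f_y(1, y) = 3*y**2 + 20*y + 33; vanishes at y ∈ {-3}. (1, -3): f_x = 0, f = 0 — SINGULAR.
  x = 2: f_y(2, y) = 3*y**2 + 24*y + 44; no integer root y with |y| ≤ 4.
  x = 3: f_y(3, y) = 3*y**2 + 28*y + 53; no integer root y with |y| ≤ 4.
  x = 4: f_y(4, y) = 3*y**2 + 32*y + 60; no integer root y with |y| ≤ 4.
Only singular point on the grid: (1, -3).
Classify: substitute x = 1 + u, y = -3 + v and expand: f = -2*u**3 - u**2*v + 2*u*v**2 + v**3 + v**2.
No constant or linear terms (consistent with a singular point). Quadratic part: v**2. Cubic part: -2*u**3 - u**2*v + 2*u*v**2 + v**3.
The quadratic part v**2 is a perfect square, so there is a single (double) tangent line v = 0, i.e. y = -3. Restricting the cubic part to that line (v = 0) leaves -2*u**3 ≠ 0, so f is not divisible by v and the branch is v² ≈ 2*u**3 to lowest order — this is a cusp.
Classification: cusp.


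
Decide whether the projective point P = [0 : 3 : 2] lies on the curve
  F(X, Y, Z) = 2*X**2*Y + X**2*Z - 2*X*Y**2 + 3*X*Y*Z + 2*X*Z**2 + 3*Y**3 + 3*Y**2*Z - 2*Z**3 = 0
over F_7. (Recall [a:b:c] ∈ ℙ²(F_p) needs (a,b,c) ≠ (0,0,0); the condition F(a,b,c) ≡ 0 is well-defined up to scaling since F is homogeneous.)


F(0,3,2) ≡ 0 (mod 7); P is on the curve.

Evaluate F(0, 3, 2) term-by-term (mod 7).
  2*X**2*Y ↦ 2·0·3·1 = 0
  X**2*Z ↦ 1·0·1·2 = 0
  -2*X*Y**2 ↦ -2·0·9·1 = 0
  3*X*Y*Z ↦ 3·0·3·2 = 0
  2*X*Z**2 ↦ 2·0·1·4 = 0
  3*Y**3 ↦ 3·1·27·1 = 81
  3*Y**2*Z ↦ 3·1·9·2 = 54
  -2*Z**3 ↦ -2·1·1·8 = -16
Sum: F(0, 3, 2) = (0) + (0) + (0) + (0) + (0) + (81) + (54) + (-16) = 119.
Reducing mod 7: 119 ≡ 0 (mod 7).
Since F(a, b, c) ≡ 0 (mod 7), P lies on the curve.


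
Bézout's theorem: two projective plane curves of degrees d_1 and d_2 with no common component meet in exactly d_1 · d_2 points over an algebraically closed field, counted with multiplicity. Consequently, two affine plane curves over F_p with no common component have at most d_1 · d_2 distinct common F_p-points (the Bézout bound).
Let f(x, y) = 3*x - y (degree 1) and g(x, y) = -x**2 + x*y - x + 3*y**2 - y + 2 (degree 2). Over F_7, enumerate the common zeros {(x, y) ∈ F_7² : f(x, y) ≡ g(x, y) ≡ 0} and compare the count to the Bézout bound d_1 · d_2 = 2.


Common zeros: {(5, 1), (6, 4)}; count = 2; Bézout bound = 2.

deg(f) = 1, deg(g) = 2, so Bézout bound = 2.
Scan x ∈ F_7. For each x, list the y ∈ F_7 with f(x, y) ≡ 0 and those with g(x, y) ≡ 0 (mod 7); the common zeros in that column are the intersection.
  x = 0: f ≡ 0 at y ∈ {0}; g ≡ 0 at y ∈ ∅; common: ∅.
  x = 1: f ≡ 0 at y ∈ {3}; g ≡ 0 at y ∈ {0}; common: ∅.
  x = 2: f ≡ 0 at y ∈ {6}; g ≡ 0 at y ∈ {1}; common: ∅.
  x = 3: f ≡ 0 at y ∈ {2}; g ≡ 0 at y ∈ ∅; common: ∅.
  x = 4: f ≡ 0 at y ∈ {5}; g ≡ 0 at y ∈ {2, 4}; common: ∅.
  x = 5: f ≡ 0 at y ∈ {1}; g ≡ 0 at y ∈ {0, 1}; common: {1}.
  x = 6: f ≡ 0 at y ∈ {4}; g ≡ 0 at y ∈ {4, 6}; common: {4}.
Collecting: common zeros = {(5, 1), (6, 4)}, so the count is 2.
Comparison with the Bézout bound: 2 ≤ 2 = deg(f)·deg(g), as expected for curves with no common component (the bound is attained).


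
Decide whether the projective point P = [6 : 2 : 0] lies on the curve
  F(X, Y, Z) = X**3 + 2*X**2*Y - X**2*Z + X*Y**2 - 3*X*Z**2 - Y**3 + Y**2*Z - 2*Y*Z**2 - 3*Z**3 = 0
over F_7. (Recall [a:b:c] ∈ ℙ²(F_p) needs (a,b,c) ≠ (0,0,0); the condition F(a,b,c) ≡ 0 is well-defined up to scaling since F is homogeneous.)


F(6,2,0) ≡ 5 (mod 7); P is NOT on the curve.

Evaluate F(6, 2, 0) term-by-term (mod 7).
  X**3 ↦ 1·216·1·1 = 216
  2*X**2*Y ↦ 2·36·2·1 = 144
  -X**2*Z ↦ -1·36·1·0 = 0
  X*Y**2 ↦ 1·6·4·1 = 24
  -3*X*Z**2 ↦ -3·6·1·0 = 0
  -Y**3 ↦ -1·1·8·1 = -8
  Y**2*Z ↦ 1·1·4·0 = 0
  -2*Y*Z**2 ↦ -2·1·2·0 = 0
  -3*Z**3 ↦ -3·1·1·0 = 0
Sum: F(6, 2, 0) = (216) + (144) + (0) + (24) + (0) + (-8) + (0) + (0) + (0) = 376.
Reducing mod 7: 376 ≡ 5 (mod 7).
Since F(a, b, c) ≡ 5 ≠ 0 (mod 7), P does NOT lie on the curve.


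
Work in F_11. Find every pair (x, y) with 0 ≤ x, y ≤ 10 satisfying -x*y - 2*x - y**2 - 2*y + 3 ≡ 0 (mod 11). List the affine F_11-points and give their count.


Affine F_11-points: {(0, 1), (0, 8), (2, 3), (2, 4), (4, 6), (4, 10), (7, 0), (7, 2), (8, 5), (8, 7)}; count = 10.

For each of the 121 pairs (x, y) ∈ F_11², evaluate f(x, y) mod 11. Record the zeros.
  x = 0: [0↦3, 1↦0, 2↦6, 3↦10, 4↦1, 5↦1, 6↦10, 7↦6, 8↦0, 9↦3, 10↦4]  zeros at y ∈ {1, 8}
  x = 1: [0↦1, 1↦8, 2↦2, 3↦5, 4↦6, 5↦5, 6↦2, 7↦8, 8↦1, 9↦3, 10↦3]  zeros at y ∈ ∅
  x = 2: [0↦10, 1↦5, 2↦9, 3↦0, 4↦0, 5↦9, 6↦5, 7↦10, 8↦2, 9↦3, 10↦2]  zeros at y ∈ {3, 4}
  x = 3: [0↦8, 1↦2, 2↦5, 3↦6, 4↦5, 5↦2, 6↦8, 7↦1, 8↦3, 9↦3, 10↦1]  zeros at y ∈ ∅
  x = 4: [0↦6, 1↦10, 2↦1, 3↦1, 4↦10, 5↦6, 6↦0, 7↦3, 8↦4, 9↦3, 10↦0]  zeros at y ∈ {6, 10}
  x = 5: [0↦4, 1↦7, 2↦8, 3↦7, 4↦4, 5↦10, 6↦3, 7↦5, 8↦5, 9↦3, 10↦10]  zeros at y ∈ ∅
  x = 6: [0↦2, 1↦4, 2↦4, 3↦2, 4↦9, 5↦3, 6↦6, 7↦7, 8↦6, 9↦3, 10↦9]  zeros at y ∈ ∅
  x = 7: [0↦0, 1↦1, 2↦0, 3↦8, 4↦3, 5↦7, 6↦9, 7↦9, 8↦7, 9↦3, 10↦8]  zeros at y ∈ {0, 2}
  x = 8: [0↦9, 1↦9, 2↦7, 3↦3, 4↦8, 5↦0, 6↦1, 7↦0, 8↦8, 9↦3, 10↦7]  zeros at y ∈ {5, 7}
  x = 9: [0↦7, 1↦6, 2↦3, 3↦9, 4↦2, 5↦4, 6↦4, 7↦2, 8↦9, 9↦3, 10↦6]  zeros at y ∈ ∅
  x = 10: [0↦5, 1↦3, 2↦10, 3↦4, 4↦7, 5↦8, 6↦7, 7↦4, 8↦10, 9↦3, 10↦5]  zeros at y ∈ ∅
Collecting zeros: affine points = {(0, 1), (0, 8), (2, 3), (2, 4), (4, 6), (4, 10), (7, 0), (7, 2), (8, 5), (8, 7)}.
Total count |C(F_11)_aff| = 10.


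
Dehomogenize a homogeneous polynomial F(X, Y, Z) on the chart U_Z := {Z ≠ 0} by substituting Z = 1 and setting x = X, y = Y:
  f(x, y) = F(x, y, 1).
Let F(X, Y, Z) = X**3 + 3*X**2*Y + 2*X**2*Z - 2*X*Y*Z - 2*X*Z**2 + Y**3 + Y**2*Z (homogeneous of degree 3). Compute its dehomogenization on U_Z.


f(x, y) = x**3 + 3*x**2*y + 2*x**2 - 2*x*y - 2*x + y**3 + y**2

On U_Z we set Z = 1. Each monomial c·X^i·Y^j·Z^k in F becomes c·x^i·y^j·1^k = c·x^i·y^j.
Substituting Z = 1: F(X, Y, 1) = x**3 + 3*x**2*y + 2*x**2 - 2*x*y - 2*x + y**3 + y**2.
Note: deg(f) ≤ deg(F) = 3; strict inequality happens when F is divisible by Z (lost terms).


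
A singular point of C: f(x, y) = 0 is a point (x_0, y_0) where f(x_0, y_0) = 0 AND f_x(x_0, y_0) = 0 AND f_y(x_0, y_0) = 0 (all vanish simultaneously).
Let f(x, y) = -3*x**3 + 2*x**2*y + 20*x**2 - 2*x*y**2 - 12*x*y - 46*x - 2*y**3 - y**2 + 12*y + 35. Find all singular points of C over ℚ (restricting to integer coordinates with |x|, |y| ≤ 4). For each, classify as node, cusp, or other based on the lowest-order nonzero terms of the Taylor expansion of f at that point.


Singular points: {(2, -1)}; classification: cusp.

Compute partial derivatives:
  f_x = -9*x**2 + 4*x*y + 40*x - 2*y**2 - 12*y - 46.
  f_y = 2*x**2 - 4*x*y - 12*x - 6*y**2 - 2*y + 12.
Scan x_0 ∈ {−4, ..., 4}. For each x_0, f_y(x_0, y) is a polynomial in y; find its integer roots y ∈ {−4, ..., 4}, then test f_x and f at those candidates.
  x = -4: f_y(-4, y) = -6*y**2 + 14*y + 92; no integer root y with |y| ≤ 4.
  x = -3: f_y(-3, y) = -6*y**2 + 10*y + 66; no integer root y with |y| ≤ 4.
  x = -2: f_y(-2, y) = -6*y**2 + 6*y + 44; no integer root y with |y| ≤ 4.
  x = -1: f_y(-1, y) = -6*y**2 + 2*y + 26; no integer root y with |y| ≤ 4.
  x = 0: f_y(0, y) = -6*y**2 - 2*y + 12; no integer root y with |y| ≤ 4.
  x = 1: f_y(1, y) = -6*y**2 - 6*y + 2; no integer root y with |y| ≤ 4.
  x = 2: f_y(2, y) = -6*y**2 - 10*y - 4; vanishes at y ∈ {-1}. (2, -1): f_x = 0, f = 0 — SINGULAR.
  x = 3: f_y(3, y) = -6*y**2 - 14*y - 6; no integer root y with |y| ≤ 4.
  x = 4: f_y(4, y) = -6*y**2 - 18*y - 4; no integer root y with |y| ≤ 4.
Only singular point on the grid: (2, -1).
Classify: substitute x = 2 + u, y = -1 + v and expand: f = -3*u**3 + 2*u**2*v - 2*u*v**2 - 2*v**3 + v**2.
No constant or linear terms (consistent with a singular point). Quadratic part: v**2. Cubic part: -3*u**3 + 2*u**2*v - 2*u*v**2 - 2*v**3.
The quadratic part v**2 is a perfect square, so there is a single (double) tangent line v = 0, i.e. y = -1. Restricting the cubic part to that line (v = 0) leaves -3*u**3 ≠ 0, so f is not divisible by v and the branch is v² ≈ 3*u**3 to lowest order — this is a cusp.
Classification: cusp.


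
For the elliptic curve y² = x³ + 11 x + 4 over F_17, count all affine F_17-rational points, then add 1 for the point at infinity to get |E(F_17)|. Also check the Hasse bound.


Affine points = {(0, 2), (0, 15), (1, 4), (1, 13), (2, 0), (3, 8), (3, 9), (7, 4), (7, 13), (8, 3), (8, 14), (9, 4), (9, 13), (10, 3), (10, 14), (13, 7), (13, 10), (15, 5), (15, 12), (16, 3), (16, 14)}; affine count = 21; |E(F_17)| = 22.

Discriminant check: Δ ∝ 4a³ + 27b² = 4·11³ + 27·4² = 4·1331 + 27·16 ≡ 10 (mod 17). Nonzero ⇒ E is nonsingular.
For each x ∈ F_17, compute rhs = x³ + 11·x + 4 mod 17, then count y ∈ F_17 with y² ≡ rhs.
  x = 0: rhs = 4, matching y values: 2, 15 (2 points).
  x = 1: rhs = 16, matching y values: 4, 13 (2 points).
  x = 2: rhs = 0, matching y values: 0 (1 points).
  x = 3: rhs = 13, matching y values: 8, 9 (2 points).
  x = 4: rhs = 10, matching y values: none (0 points).
  x = 5: rhs = 14, matching y values: none (0 points).
  x = 6: rhs = 14, matching y values: none (0 points).
  x = 7: rhs = 16, matching y values: 4, 13 (2 points).
  x = 8: rhs = 9, matching y values: 3, 14 (2 points).
  x = 9: rhs = 16, matching y values: 4, 13 (2 points).
  x = 10: rhs = 9, matching y values: 3, 14 (2 points).
  x = 11: rhs = 11, matching y values: none (0 points).
  x = 12: rhs = 11, matching y values: none (0 points).
  x = 13: rhs = 15, matching y values: 7, 10 (2 points).
  x = 14: rhs = 12, matching y values: none (0 points).
  x = 15: rhs = 8, matching y values: 5, 12 (2 points).
  x = 16: rhs = 9, matching y values: 3, 14 (2 points).
Total affine count: 21.
Full point count |E(F_17)| = 21 + 1 = 22.
Hasse bound: |22 − (17+1)| = |4| = 4 ≤ 2√17 ≈ 8.2462 ✓.


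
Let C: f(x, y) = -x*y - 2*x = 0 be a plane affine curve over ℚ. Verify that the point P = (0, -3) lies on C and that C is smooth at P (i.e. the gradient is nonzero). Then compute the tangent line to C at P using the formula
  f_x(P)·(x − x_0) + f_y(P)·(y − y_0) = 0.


Tangent line at P: x = 0.

Step 1: f(0, -3) = 0, so P lies on C.
Step 2: partial derivatives
  f_x(x, y) = -y - 2, f_y(x, y) = -x.
  f_x(P) = 1, f_y(P) = 0 (gradient nonzero, so P is smooth).
Step 3: tangent line at P: 1·(x − 0) + 0·(y − -3) = 0.
Expanding: x = 0.


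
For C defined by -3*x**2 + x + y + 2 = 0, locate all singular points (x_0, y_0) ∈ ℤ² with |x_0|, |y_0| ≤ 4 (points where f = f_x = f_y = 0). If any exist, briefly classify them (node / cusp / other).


No singular points in the scanned grid; C is smooth there.

Compute partial derivatives:
  f_x = 1 - 6*x.
  f_y = 1.
f_y = 1 is a nonzero constant, so f_y never vanishes: no point (x, y) can satisfy f = f_x = f_y = 0. In particular no (x, y) ∈ {−4, ..., 4}² is singular; the curve is smooth.


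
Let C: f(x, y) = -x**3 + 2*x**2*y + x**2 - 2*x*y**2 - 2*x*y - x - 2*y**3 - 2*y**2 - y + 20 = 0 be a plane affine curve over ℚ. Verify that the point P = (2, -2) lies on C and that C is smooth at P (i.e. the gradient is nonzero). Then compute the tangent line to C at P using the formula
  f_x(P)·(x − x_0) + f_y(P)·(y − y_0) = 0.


Tangent line at P: -29*x + 3*y + 64 = 0.

Step 1: f(2, -2) = 0, so P lies on C.
Step 2: partial derivatives
  f_x(x, y) = -3*x**2 + 4*x*y + 2*x - 2*y**2 - 2*y - 1, f_y(x, y) = 2*x**2 - 4*x*y - 2*x - 6*y**2 - 4*y - 1.
  f_x(P) = -29, f_y(P) = 3 (gradient nonzero, so P is smooth).
Step 3: tangent line at P: -29·(x − 2) + 3·(y − -2) = 0.
Expanding: -29*x + 3*y + 64 = 0.


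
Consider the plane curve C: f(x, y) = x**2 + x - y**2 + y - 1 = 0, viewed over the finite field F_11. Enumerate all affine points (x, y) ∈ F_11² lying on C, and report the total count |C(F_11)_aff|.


Affine F_11-points: {(1, 4), (1, 8), (3, 0), (3, 1), (4, 6), (6, 6), (7, 0), (7, 1), (9, 4), (9, 8)}; count = 10.

For each of the 121 pairs (x, y) ∈ F_11², evaluate f(x, y) mod 11. Record the zeros.
  x = 0: [0↦10, 1↦10, 2↦8, 3↦4, 4↦9, 5↦1, 6↦2, 7↦1, 8↦9, 9↦4, 10↦8]  zeros at y ∈ ∅
  x = 1: [0↦1, 1↦1, 2↦10, 3↦6, 4↦0, 5↦3, 6↦4, 7↦3, 8↦0, 9↦6, 10↦10]  zeros at y ∈ {4, 8}
  x = 2: [0↦5, 1↦5, 2↦3, 3↦10, 4↦4, 5↦7, 6↦8, 7↦7, 8↦4, 9↦10, 10↦3]  zeros at y ∈ ∅
  x = 3: [0↦0, 1↦0, 2↦9, 3↦5, 4↦10, 5↦2, 6↦3, 7↦2, 8↦10, 9↦5, 10↦9]  zeros at y ∈ {0, 1}
  x = 4: [0↦8, 1↦8, 2↦6, 3↦2, 4↦7, 5↦10, 6↦0, 7↦10, 8↦7, 9↦2, 10↦6]  zeros at y ∈ {6}
  x = 5: [0↦7, 1↦7, 2↦5, 3↦1, 4↦6, 5↦9, 6↦10, 7↦9, 8↦6, 9↦1, 10↦5]  zeros at y ∈ ∅
  x = 6: [0↦8, 1↦8, 2↦6, 3↦2, 4↦7, 5↦10, 6↦0, 7↦10, 8↦7, 9↦2, 10↦6]  zeros at y ∈ {6}
  x = 7: [0↦0, 1↦0, 2↦9, 3↦5, 4↦10, 5↦2, 6↦3, 7↦2, 8↦10, 9↦5, 10↦9]  zeros at y ∈ {0, 1}
  x = 8: [0↦5, 1↦5, 2↦3, 3↦10, 4↦4, 5↦7, 6↦8, 7↦7, 8↦4, 9↦10, 10↦3]  zeros at y ∈ ∅
  x = 9: [0↦1, 1↦1, 2↦10, 3↦6, 4↦0, 5↦3, 6↦4, 7↦3, 8↦0, 9↦6, 10↦10]  zeros at y ∈ {4, 8}
  x = 10: [0↦10, 1↦10, 2↦8, 3↦4, 4↦9, 5↦1, 6↦2, 7↦1, 8↦9, 9↦4, 10↦8]  zeros at y ∈ ∅
Collecting zeros: affine points = {(1, 4), (1, 8), (3, 0), (3, 1), (4, 6), (6, 6), (7, 0), (7, 1), (9, 4), (9, 8)}.
Total count |C(F_11)_aff| = 10.


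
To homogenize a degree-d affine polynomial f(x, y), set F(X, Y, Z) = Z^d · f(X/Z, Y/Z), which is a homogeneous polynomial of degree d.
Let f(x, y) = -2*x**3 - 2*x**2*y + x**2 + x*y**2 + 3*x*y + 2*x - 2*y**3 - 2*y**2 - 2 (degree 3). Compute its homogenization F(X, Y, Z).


F(X, Y, Z) = -2*X**3 - 2*X**2*Y + X**2*Z + X*Y**2 + 3*X*Y*Z + 2*X*Z**2 - 2*Y**3 - 2*Y**2*Z - 2*Z**3

deg(f) = 3.
Substitute x = X/Z, y = Y/Z into f, then multiply by Z^3.
  monomial -2·x^3·y^0 ↦ -2·X^3·Y^0·Z^0.
  monomial -2·x^2·y^1 ↦ -2·X^2·Y^1·Z^0.
  monomial 1·x^2·y^0 ↦ 1·X^2·Y^0·Z^1.
  monomial 1·x^1·y^2 ↦ 1·X^1·Y^2·Z^0.
  monomial 3·x^1·y^1 ↦ 3·X^1·Y^1·Z^1.
  monomial 2·x^1·y^0 ↦ 2·X^1·Y^0·Z^2.
  monomial -2·x^0·y^3 ↦ -2·X^0·Y^3·Z^0.
  monomial -2·x^0·y^2 ↦ -2·X^0·Y^2·Z^1.
  monomial -2·x^0·y^0 ↦ -2·X^0·Y^0·Z^3.
Collecting: F(X, Y, Z) = -2*X**3 - 2*X**2*Y + X**2*Z + X*Y**2 + 3*X*Y*Z + 2*X*Z**2 - 2*Y**3 - 2*Y**2*Z - 2*Z**3.


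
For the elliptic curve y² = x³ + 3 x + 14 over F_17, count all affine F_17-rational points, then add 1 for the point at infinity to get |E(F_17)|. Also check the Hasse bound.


Affine points = {(1, 1), (1, 16), (3, 4), (3, 13), (5, 1), (5, 16), (7, 2), (7, 15), (11, 1), (11, 16), (15, 0)}; affine count = 11; |E(F_17)| = 12.

Discriminant check: Δ ∝ 4a³ + 27b² = 4·3³ + 27·14² = 4·27 + 27·196 ≡ 11 (mod 17). Nonzero ⇒ E is nonsingular.
For each x ∈ F_17, compute rhs = x³ + 3·x + 14 mod 17, then count y ∈ F_17 with y² ≡ rhs.
  x = 0: rhs = 14, matching y values: none (0 points).
  x = 1: rhs = 1, matching y values: 1, 16 (2 points).
  x = 2: rhs = 11, matching y values: none (0 points).
  x = 3: rhs = 16, matching y values: 4, 13 (2 points).
  x = 4: rhs = 5, matching y values: none (0 points).
  x = 5: rhs = 1, matching y values: 1, 16 (2 points).
  x = 6: rhs = 10, matching y values: none (0 points).
  x = 7: rhs = 4, matching y values: 2, 15 (2 points).
  x = 8: rhs = 6, matching y values: none (0 points).
  x = 9: rhs = 5, matching y values: none (0 points).
  x = 10: rhs = 7, matching y values: none (0 points).
  x = 11: rhs = 1, matching y values: 1, 16 (2 points).
  x = 12: rhs = 10, matching y values: none (0 points).
  x = 13: rhs = 6, matching y values: none (0 points).
  x = 14: rhs = 12, matching y values: none (0 points).
  x = 15: rhs = 0, matching y values: 0 (1 points).
  x = 16: rhs = 10, matching y values: none (0 points).
Total affine count: 11.
Full point count |E(F_17)| = 11 + 1 = 12.
Hasse bound: |12 − (17+1)| = |-6| = 6 ≤ 2√17 ≈ 8.2462 ✓.


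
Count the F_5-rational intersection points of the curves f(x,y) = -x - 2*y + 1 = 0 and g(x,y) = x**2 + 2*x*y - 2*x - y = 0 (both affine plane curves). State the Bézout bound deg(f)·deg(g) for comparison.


Common zeros: {(4, 1)}; count = 1; Bézout bound = 2.

deg(f) = 1, deg(g) = 2, so Bézout bound = 2.
Scan x ∈ F_5. For each x, list the y ∈ F_5 with f(x, y) ≡ 0 and those with g(x, y) ≡ 0 (mod 5); the common zeros in that column are the intersection.
  x = 0: f ≡ 0 at y ∈ {3}; g ≡ 0 at y ∈ {0}; common: ∅.
  x = 1: f ≡ 0 at y ∈ {0}; g ≡ 0 at y ∈ {1}; common: ∅.
  x = 2: f ≡ 0 at y ∈ {2}; g ≡ 0 at y ∈ {0}; common: ∅.
  x = 3: f ≡ 0 at y ∈ {4}; g ≡ 0 at y ∈ ∅; common: ∅.
  x = 4: f ≡ 0 at y ∈ {1}; g ≡ 0 at y ∈ {1}; common: {1}.
Collecting: common zeros = {(4, 1)}, so the count is 1.
Comparison with the Bézout bound: 1 ≤ 2 = deg(f)·deg(g), as expected for curves with no common component (the affine F_5-count falls short of the bound because intersections may lie at infinity, over extension fields, or carry multiplicity).


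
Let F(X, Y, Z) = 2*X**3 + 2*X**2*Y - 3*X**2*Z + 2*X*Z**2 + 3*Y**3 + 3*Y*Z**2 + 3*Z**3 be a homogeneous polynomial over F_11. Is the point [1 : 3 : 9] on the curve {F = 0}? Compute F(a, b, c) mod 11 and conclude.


F(1,3,9) ≡ 5 (mod 11); P is NOT on the curve.

Evaluate F(1, 3, 9) term-by-term (mod 11).
  2*X**3 ↦ 2·1·1·1 = 2
  2*X**2*Y ↦ 2·1·3·1 = 6
  -3*X**2*Z ↦ -3·1·1·9 = -27
  2*X*Z**2 ↦ 2·1·1·81 = 162
  3*Y**3 ↦ 3·1·27·1 = 81
  3*Y*Z**2 ↦ 3·1·3·81 = 729
  3*Z**3 ↦ 3·1·1·729 = 2187
Sum: F(1, 3, 9) = (2) + (6) + (-27) + (162) + (81) + (729) + (2187) = 3140.
Reducing mod 11: 3140 ≡ 5 (mod 11).
Since F(a, b, c) ≡ 5 ≠ 0 (mod 11), P does NOT lie on the curve.


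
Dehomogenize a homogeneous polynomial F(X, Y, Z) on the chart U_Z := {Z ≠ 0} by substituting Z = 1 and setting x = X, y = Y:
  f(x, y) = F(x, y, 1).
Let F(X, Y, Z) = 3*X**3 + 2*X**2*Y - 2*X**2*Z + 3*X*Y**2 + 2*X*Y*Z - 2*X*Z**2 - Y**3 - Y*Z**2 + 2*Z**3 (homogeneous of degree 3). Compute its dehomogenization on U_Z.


f(x, y) = 3*x**3 + 2*x**2*y - 2*x**2 + 3*x*y**2 + 2*x*y - 2*x - y**3 - y + 2

On U_Z we set Z = 1. Each monomial c·X^i·Y^j·Z^k in F becomes c·x^i·y^j·1^k = c·x^i·y^j.
Substituting Z = 1: F(X, Y, 1) = 3*x**3 + 2*x**2*y - 2*x**2 + 3*x*y**2 + 2*x*y - 2*x - y**3 - y + 2.
Note: deg(f) ≤ deg(F) = 3; strict inequality happens when F is divisible by Z (lost terms).


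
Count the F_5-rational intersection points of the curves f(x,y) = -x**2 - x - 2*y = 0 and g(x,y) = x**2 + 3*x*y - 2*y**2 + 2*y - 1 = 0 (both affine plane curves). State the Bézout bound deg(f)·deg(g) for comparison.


Common zeros: {(3, 4), (4, 0)}; count = 2; Bézout bound = 4.

deg(f) = 2, deg(g) = 2, so Bézout bound = 4.
Scan x ∈ F_5. For each x, list the y ∈ F_5 with f(x, y) ≡ 0 and those with g(x, y) ≡ 0 (mod 5); the common zeros in that column are the intersection.
  x = 0: f ≡ 0 at y ∈ {0}; g ≡ 0 at y ∈ {2, 4}; common: ∅.
  x = 1: f ≡ 0 at y ∈ {4}; g ≡ 0 at y ∈ {0}; common: ∅.
  x = 2: f ≡ 0 at y ∈ {2}; g ≡ 0 at y ∈ ∅; common: ∅.
  x = 3: f ≡ 0 at y ∈ {4}; g ≡ 0 at y ∈ {4}; common: {4}.
  x = 4: f ≡ 0 at y ∈ {0}; g ≡ 0 at y ∈ {0, 2}; common: {0}.
Collecting: common zeros = {(3, 4), (4, 0)}, so the count is 2.
Comparison with the Bézout bound: 2 ≤ 4 = deg(f)·deg(g), as expected for curves with no common component (the affine F_5-count falls short of the bound because intersections may lie at infinity, over extension fields, or carry multiplicity).


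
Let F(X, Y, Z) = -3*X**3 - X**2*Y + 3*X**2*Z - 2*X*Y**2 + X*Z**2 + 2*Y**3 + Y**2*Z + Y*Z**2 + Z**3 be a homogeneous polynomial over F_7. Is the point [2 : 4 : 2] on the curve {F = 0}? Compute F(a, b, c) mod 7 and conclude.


F(2,4,2) ≡ 0 (mod 7); P is on the curve.

Evaluate F(2, 4, 2) term-by-term (mod 7).
  -3*X**3 ↦ -3·8·1·1 = -24
  -X**2*Y ↦ -1·4·4·1 = -16
  3*X**2*Z ↦ 3·4·1·2 = 24
  -2*X*Y**2 ↦ -2·2·16·1 = -64
  X*Z**2 ↦ 1·2·1·4 = 8
  2*Y**3 ↦ 2·1·64·1 = 128
  Y**2*Z ↦ 1·1·16·2 = 32
  Y*Z**2 ↦ 1·1·4·4 = 16
  Z**3 ↦ 1·1·1·8 = 8
Sum: F(2, 4, 2) = (-24) + (-16) + (24) + (-64) + (8) + (128) + (32) + (16) + (8) = 112.
Reducing mod 7: 112 ≡ 0 (mod 7).
Since F(a, b, c) ≡ 0 (mod 7), P lies on the curve.


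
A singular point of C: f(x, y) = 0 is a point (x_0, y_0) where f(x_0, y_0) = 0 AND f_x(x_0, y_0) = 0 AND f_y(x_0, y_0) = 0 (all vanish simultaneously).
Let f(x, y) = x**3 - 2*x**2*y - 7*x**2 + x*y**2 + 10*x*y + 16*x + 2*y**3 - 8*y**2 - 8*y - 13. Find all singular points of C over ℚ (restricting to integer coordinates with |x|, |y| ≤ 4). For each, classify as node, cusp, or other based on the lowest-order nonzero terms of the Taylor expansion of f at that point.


Singular points: {(3, 1)}; classification: cusp.

Compute partial derivatives:
  f_x = 3*x**2 - 4*x*y - 14*x + y**2 + 10*y + 16.
  f_y = -2*x**2 + 2*x*y + 10*x + 6*y**2 - 16*y - 8.
Scan x_0 ∈ {−4, ..., 4}. For each x_0, f_y(x_0, y) is a polynomial in y; find its integer roots y ∈ {−4, ..., 4}, then test f_x and f at those candidates.
  x = -4: f_y(-4, y) = 6*y**2 - 24*y - 80; no integer root y with |y| ≤ 4.
  x = -3: f_y(-3, y) = 6*y**2 - 22*y - 56; no integer root y with |y| ≤ 4.
  x = -2: f_y(-2, y) = 6*y**2 - 20*y - 36; no integer root y with |y| ≤ 4.
  x = -1: f_y(-1, y) = 6*y**2 - 18*y - 20; no integer root y with |y| ≤ 4.
  x = 0: f_y(0, y) = 6*y**2 - 16*y - 8; no integer root y with |y| ≤ 4.
  x = 1: f_y(1, y) = 6*y**2 - 14*y; vanishes at y ∈ {0}. (1, 0): f_x = 5 ≠ 0.
  x = 2: f_y(2, y) = 6*y**2 - 12*y + 4; no integer root y with |y| ≤ 4.
  x = 3: f_y(3, y) = 6*y**2 - 10*y + 4; vanishes at y ∈ {1}. (3, 1): f_x = 0, f = 0 — SINGULAR.
  x = 4: f_y(4, y) = 6*y**2 - 8*y; vanishes at y ∈ {0}. (4, 0): f_x = 8 ≠ 0.
Only singular point on the grid: (3, 1).
Classify: substitute x = 3 + u, y = 1 + v and expand: f = u**3 - 2*u**2*v + u*v**2 + 2*v**3 + v**2.
No constant or linear terms (consistent with a singular point). Quadratic part: v**2. Cubic part: u**3 - 2*u**2*v + u*v**2 + 2*v**3.
The quadratic part v**2 is a perfect square, so there is a single (double) tangent line v = 0, i.e. y = 1. Restricting the cubic part to that line (v = 0) leaves u**3 ≠ 0, so f is not divisible by v and the branch is v² ≈ -u**3 to lowest order — this is a cusp.
Classification: cusp.


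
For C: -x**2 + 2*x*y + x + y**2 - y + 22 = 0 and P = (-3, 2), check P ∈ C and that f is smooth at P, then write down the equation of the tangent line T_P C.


Tangent line at P: 11*x - 3*y + 39 = 0.

Step 1: f(-3, 2) = 0, so P lies on C.
Step 2: partial derivatives
  f_x(x, y) = -2*x + 2*y + 1, f_y(x, y) = 2*x + 2*y - 1.
  f_x(P) = 11, f_y(P) = -3 (gradient nonzero, so P is smooth).
Step 3: tangent line at P: 11·(x − -3) + -3·(y − 2) = 0.
Expanding: 11*x - 3*y + 39 = 0.


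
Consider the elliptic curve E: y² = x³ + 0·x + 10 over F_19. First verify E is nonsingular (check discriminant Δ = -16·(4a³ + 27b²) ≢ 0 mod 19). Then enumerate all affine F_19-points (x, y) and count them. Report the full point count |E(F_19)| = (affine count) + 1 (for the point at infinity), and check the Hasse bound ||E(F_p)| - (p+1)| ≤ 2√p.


Affine points = {(1, 7), (1, 12), (4, 6), (4, 13), (6, 6), (6, 13), (7, 7), (7, 12), (8, 3), (8, 16), (9, 6), (9, 13), (11, 7), (11, 12), (12, 3), (12, 16), (18, 3), (18, 16)}; affine count = 18; |E(F_19)| = 19.

Discriminant check: Δ ∝ 4a³ + 27b² = 4·0³ + 27·10² = 4·0 + 27·100 ≡ 2 (mod 19). Nonzero ⇒ E is nonsingular.
For each x ∈ F_19, compute rhs = x³ + 0·x + 10 mod 19, then count y ∈ F_19 with y² ≡ rhs.
  x = 0: rhs = 10, matching y values: none (0 points).
  x = 1: rhs = 11, matching y values: 7, 12 (2 points).
  x = 2: rhs = 18, matching y values: none (0 points).
  x = 3: rhs = 18, matching y values: none (0 points).
  x = 4: rhs = 17, matching y values: 6, 13 (2 points).
  x = 5: rhs = 2, matching y values: none (0 points).
  x = 6: rhs = 17, matching y values: 6, 13 (2 points).
  x = 7: rhs = 11, matching y values: 7, 12 (2 points).
  x = 8: rhs = 9, matching y values: 3, 16 (2 points).
  x = 9: rhs = 17, matching y values: 6, 13 (2 points).
  x = 10: rhs = 3, matching y values: none (0 points).
  x = 11: rhs = 11, matching y values: 7, 12 (2 points).
  x = 12: rhs = 9, matching y values: 3, 16 (2 points).
  x = 13: rhs = 3, matching y values: none (0 points).
  x = 14: rhs = 18, matching y values: none (0 points).
  x = 15: rhs = 3, matching y values: none (0 points).
  x = 16: rhs = 2, matching y values: none (0 points).
  x = 17: rhs = 2, matching y values: none (0 points).
  x = 18: rhs = 9, matching y values: 3, 16 (2 points).
Total affine count: 18.
Full point count |E(F_19)| = 18 + 1 = 19.
Hasse bound: |19 − (19+1)| = |-1| = 1 ≤ 2√19 ≈ 8.7178 ✓.


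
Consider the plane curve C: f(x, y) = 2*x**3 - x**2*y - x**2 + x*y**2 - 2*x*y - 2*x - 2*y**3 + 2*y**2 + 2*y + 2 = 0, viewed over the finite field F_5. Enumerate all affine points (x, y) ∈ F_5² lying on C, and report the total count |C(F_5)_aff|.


Affine F_5-points: {(1, 2), (2, 0), (4, 2), (4, 3)}; count = 4.

For each of the 25 pairs (x, y) ∈ F_5², evaluate f(x, y) mod 5. Record the zeros.
  x = 0: [0↦2, 1↦4, 2↦3, 3↦2, 4↦4]  zeros at y ∈ ∅
  x = 1: [0↦1, 1↦1, 2↦0, 3↦1, 4↦2]  zeros at y ∈ {2}
  x = 2: [0↦0, 1↦1, 2↦3, 3↦4, 4↦2]  zeros at y ∈ {0}
  x = 3: [0↦1, 1↦1, 2↦4, 3↦3, 4↦1]  zeros at y ∈ ∅
  x = 4: [0↦1, 1↦3, 2↦0, 3↦0, 4↦1]  zeros at y ∈ {2, 3}
Collecting zeros: affine points = {(1, 2), (2, 0), (4, 2), (4, 3)}.
Total count |C(F_5)_aff| = 4.


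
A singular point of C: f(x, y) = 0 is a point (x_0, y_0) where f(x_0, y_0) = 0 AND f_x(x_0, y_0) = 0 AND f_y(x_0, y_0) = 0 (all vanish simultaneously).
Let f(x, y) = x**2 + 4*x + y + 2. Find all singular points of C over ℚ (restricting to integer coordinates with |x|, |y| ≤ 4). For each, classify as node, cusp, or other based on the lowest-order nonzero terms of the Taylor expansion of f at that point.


No singular points in the scanned grid; C is smooth there.

Compute partial derivatives:
  f_x = 2*x + 4.
  f_y = 1.
f_y = 1 is a nonzero constant, so f_y never vanishes: no point (x, y) can satisfy f = f_x = f_y = 0. In particular no (x, y) ∈ {−4, ..., 4}² is singular; the curve is smooth.


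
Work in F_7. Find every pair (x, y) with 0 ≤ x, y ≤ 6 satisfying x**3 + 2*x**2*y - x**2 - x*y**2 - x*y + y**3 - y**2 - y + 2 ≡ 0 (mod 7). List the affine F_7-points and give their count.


Affine F_7-points: {(1, 5), (2, 3), (2, 4), (6, 0)}; count = 4.

For each of the 49 pairs (x, y) ∈ F_7², evaluate f(x, y) mod 7. Record the zeros.
  x = 0: [0↦2, 1↦1, 2↦4, 3↦3, 4↦4, 5↦6, 6↦1]  zeros at y ∈ ∅
  x = 1: [0↦2, 1↦1, 2↦2, 3↦4, 4↦6, 5↦0, 6↦6]  zeros at y ∈ {5}
  x = 2: [0↦6, 1↦2, 2↦5, 3↦0, 4↦0, 5↦4, 6↦4]  zeros at y ∈ {3, 4}
  x = 3: [0↦6, 1↦3, 2↦5, 3↦4, 4↦6, 5↦3, 6↦1]  zeros at y ∈ ∅
  x = 4: [0↦1, 1↦3, 2↦1, 3↦1, 4↦2, 5↦3, 6↦3]  zeros at y ∈ ∅
  x = 5: [0↦4, 1↦1, 2↦6, 3↦4, 4↦1, 5↦3, 6↦2]  zeros at y ∈ ∅
  x = 6: [0↦0, 1↦3, 2↦5, 3↦5, 4↦2, 5↦2, 6↦4]  zeros at y ∈ {0}
Collecting zeros: affine points = {(1, 5), (2, 3), (2, 4), (6, 0)}.
Total count |C(F_7)_aff| = 4.


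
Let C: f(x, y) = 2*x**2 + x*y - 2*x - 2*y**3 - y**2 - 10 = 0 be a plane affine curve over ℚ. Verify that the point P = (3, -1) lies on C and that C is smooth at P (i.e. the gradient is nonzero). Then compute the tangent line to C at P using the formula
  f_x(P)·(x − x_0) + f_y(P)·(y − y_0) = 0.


Tangent line at P: 9*x - y - 28 = 0.

Step 1: f(3, -1) = 0, so P lies on C.
Step 2: partial derivatives
  f_x(x, y) = 4*x + y - 2, f_y(x, y) = x - 6*y**2 - 2*y.
  f_x(P) = 9, f_y(P) = -1 (gradient nonzero, so P is smooth).
Step 3: tangent line at P: 9·(x − 3) + -1·(y − -1) = 0.
Expanding: 9*x - y - 28 = 0.


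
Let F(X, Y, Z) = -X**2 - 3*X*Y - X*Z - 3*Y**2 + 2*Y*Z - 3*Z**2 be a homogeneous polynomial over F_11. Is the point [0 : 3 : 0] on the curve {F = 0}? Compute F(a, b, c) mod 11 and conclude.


F(0,3,0) ≡ 6 (mod 11); P is NOT on the curve.

Evaluate F(0, 3, 0) term-by-term (mod 11).
  -X**2 ↦ -1·0·1·1 = 0
  -3*X*Y ↦ -3·0·3·1 = 0
  -X*Z ↦ -1·0·1·0 = 0
  -3*Y**2 ↦ -3·1·9·1 = -27
  2*Y*Z ↦ 2·1·3·0 = 0
  -3*Z**2 ↦ -3·1·1·0 = 0
Sum: F(0, 3, 0) = (0) + (0) + (0) + (-27) + (0) + (0) = -27.
Reducing mod 11: -27 ≡ 6 (mod 11).
Since F(a, b, c) ≡ 6 ≠ 0 (mod 11), P does NOT lie on the curve.


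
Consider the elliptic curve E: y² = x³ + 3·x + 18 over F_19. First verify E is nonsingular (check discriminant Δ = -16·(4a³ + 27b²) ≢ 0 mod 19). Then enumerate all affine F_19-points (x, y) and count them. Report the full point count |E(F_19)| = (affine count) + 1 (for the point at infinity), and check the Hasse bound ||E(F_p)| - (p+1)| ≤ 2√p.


Affine points = {(3, 4), (3, 15), (5, 5), (5, 14), (6, 9), (6, 10), (14, 7), (14, 12), (16, 1), (16, 18), (17, 2), (17, 17)}; affine count = 12; |E(F_19)| = 13.

Discriminant check: Δ ∝ 4a³ + 27b² = 4·3³ + 27·18² = 4·27 + 27·324 ≡ 2 (mod 19). Nonzero ⇒ E is nonsingular.
For each x ∈ F_19, compute rhs = x³ + 3·x + 18 mod 19, then count y ∈ F_19 with y² ≡ rhs.
  x = 0: rhs = 18, matching y values: none (0 points).
  x = 1: rhs = 3, matching y values: none (0 points).
  x = 2: rhs = 13, matching y values: none (0 points).
  x = 3: rhs = 16, matching y values: 4, 15 (2 points).
  x = 4: rhs = 18, matching y values: none (0 points).
  x = 5: rhs = 6, matching y values: 5, 14 (2 points).
  x = 6: rhs = 5, matching y values: 9, 10 (2 points).
  x = 7: rhs = 2, matching y values: none (0 points).
  x = 8: rhs = 3, matching y values: none (0 points).
  x = 9: rhs = 14, matching y values: none (0 points).
  x = 10: rhs = 3, matching y values: none (0 points).
  x = 11: rhs = 14, matching y values: none (0 points).
  x = 12: rhs = 15, matching y values: none (0 points).
  x = 13: rhs = 12, matching y values: none (0 points).
  x = 14: rhs = 11, matching y values: 7, 12 (2 points).
  x = 15: rhs = 18, matching y values: none (0 points).
  x = 16: rhs = 1, matching y values: 1, 18 (2 points).
  x = 17: rhs = 4, matching y values: 2, 17 (2 points).
  x = 18: rhs = 14, matching y values: none (0 points).
Total affine count: 12.
Full point count |E(F_19)| = 12 + 1 = 13.
Hasse bound: |13 − (19+1)| = |-7| = 7 ≤ 2√19 ≈ 8.7178 ✓.


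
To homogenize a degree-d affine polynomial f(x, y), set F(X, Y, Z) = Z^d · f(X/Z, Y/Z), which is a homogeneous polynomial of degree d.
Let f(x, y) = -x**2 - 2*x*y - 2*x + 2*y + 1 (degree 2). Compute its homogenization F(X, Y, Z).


F(X, Y, Z) = -X**2 - 2*X*Y - 2*X*Z + 2*Y*Z + Z**2

deg(f) = 2.
Substitute x = X/Z, y = Y/Z into f, then multiply by Z^2.
  monomial -1·x^2·y^0 ↦ -1·X^2·Y^0·Z^0.
  monomial -2·x^1·y^1 ↦ -2·X^1·Y^1·Z^0.
  monomial -2·x^1·y^0 ↦ -2·X^1·Y^0·Z^1.
  monomial 2·x^0·y^1 ↦ 2·X^0·Y^1·Z^1.
  monomial 1·x^0·y^0 ↦ 1·X^0·Y^0·Z^2.
Collecting: F(X, Y, Z) = -X**2 - 2*X*Y - 2*X*Z + 2*Y*Z + Z**2.


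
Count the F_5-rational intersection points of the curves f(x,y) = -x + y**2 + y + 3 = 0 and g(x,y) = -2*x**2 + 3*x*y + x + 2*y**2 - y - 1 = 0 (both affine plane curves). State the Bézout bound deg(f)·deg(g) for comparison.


Common zeros: {(0, 1)}; count = 1; Bézout bound = 4.

deg(f) = 2, deg(g) = 2, so Bézout bound = 4.
Scan x ∈ F_5. For each x, list the y ∈ F_5 with f(x, y) ≡ 0 and those with g(x, y) ≡ 0 (mod 5); the common zeros in that column are the intersection.
  x = 0: f ≡ 0 at y ∈ {1, 3}; g ≡ 0 at y ∈ {1, 2}; common: {1}.
  x = 1: f ≡ 0 at y ∈ ∅; g ≡ 0 at y ∈ {2}; common: ∅.
  x = 2: f ≡ 0 at y ∈ ∅; g ≡ 0 at y ∈ {1, 4}; common: ∅.
  x = 3: f ≡ 0 at y ∈ {0, 4}; g ≡ 0 at y ∈ ∅; common: ∅.
  x = 4: f ≡ 0 at y ∈ {2}; g ≡ 0 at y ∈ ∅; common: ∅.
Collecting: common zeros = {(0, 1)}, so the count is 1.
Comparison with the Bézout bound: 1 ≤ 4 = deg(f)·deg(g), as expected for curves with no common component (the affine F_5-count falls short of the bound because intersections may lie at infinity, over extension fields, or carry multiplicity).


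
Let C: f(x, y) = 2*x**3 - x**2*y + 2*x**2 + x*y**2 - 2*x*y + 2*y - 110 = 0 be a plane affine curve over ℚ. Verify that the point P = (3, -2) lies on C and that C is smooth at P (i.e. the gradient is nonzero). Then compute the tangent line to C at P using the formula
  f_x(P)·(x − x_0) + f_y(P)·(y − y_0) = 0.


Tangent line at P: 86*x - 25*y - 308 = 0.

Step 1: f(3, -2) = 0, so P lies on C.
Step 2: partial derivatives
  f_x(x, y) = 6*x**2 - 2*x*y + 4*x + y**2 - 2*y, f_y(x, y) = -x**2 + 2*x*y - 2*x + 2.
  f_x(P) = 86, f_y(P) = -25 (gradient nonzero, so P is smooth).
Step 3: tangent line at P: 86·(x − 3) + -25·(y − -2) = 0.
Expanding: 86*x - 25*y - 308 = 0.
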